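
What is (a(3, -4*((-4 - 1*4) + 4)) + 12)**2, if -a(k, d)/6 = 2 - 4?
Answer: 576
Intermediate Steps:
a(k, d) = 12 (a(k, d) = -6*(2 - 4) = -6*(-2) = 12)
(a(3, -4*((-4 - 1*4) + 4)) + 12)**2 = (12 + 12)**2 = 24**2 = 576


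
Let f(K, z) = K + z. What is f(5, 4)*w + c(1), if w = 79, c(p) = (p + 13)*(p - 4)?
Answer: 669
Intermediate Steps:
c(p) = (-4 + p)*(13 + p) (c(p) = (13 + p)*(-4 + p) = (-4 + p)*(13 + p))
f(5, 4)*w + c(1) = (5 + 4)*79 + (-52 + 1**2 + 9*1) = 9*79 + (-52 + 1 + 9) = 711 - 42 = 669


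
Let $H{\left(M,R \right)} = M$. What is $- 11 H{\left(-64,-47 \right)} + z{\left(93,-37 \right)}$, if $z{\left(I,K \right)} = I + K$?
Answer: $760$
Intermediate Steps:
$- 11 H{\left(-64,-47 \right)} + z{\left(93,-37 \right)} = \left(-11\right) \left(-64\right) + \left(93 - 37\right) = 704 + 56 = 760$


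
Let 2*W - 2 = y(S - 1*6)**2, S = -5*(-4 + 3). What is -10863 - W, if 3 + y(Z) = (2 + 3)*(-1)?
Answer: -10896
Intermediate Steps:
S = 5 (S = -5*(-1) = 5)
y(Z) = -8 (y(Z) = -3 + (2 + 3)*(-1) = -3 + 5*(-1) = -3 - 5 = -8)
W = 33 (W = 1 + (1/2)*(-8)**2 = 1 + (1/2)*64 = 1 + 32 = 33)
-10863 - W = -10863 - 1*33 = -10863 - 33 = -10896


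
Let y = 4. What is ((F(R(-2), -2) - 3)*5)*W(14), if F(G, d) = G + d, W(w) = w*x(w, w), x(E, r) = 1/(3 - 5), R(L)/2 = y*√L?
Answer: 175 - 280*I*√2 ≈ 175.0 - 395.98*I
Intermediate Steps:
R(L) = 8*√L (R(L) = 2*(4*√L) = 8*√L)
x(E, r) = -½ (x(E, r) = 1/(-2) = -½)
W(w) = -w/2 (W(w) = w*(-½) = -w/2)
((F(R(-2), -2) - 3)*5)*W(14) = (((8*√(-2) - 2) - 3)*5)*(-½*14) = (((8*(I*√2) - 2) - 3)*5)*(-7) = (((8*I*√2 - 2) - 3)*5)*(-7) = (((-2 + 8*I*√2) - 3)*5)*(-7) = ((-5 + 8*I*√2)*5)*(-7) = (-25 + 40*I*√2)*(-7) = 175 - 280*I*√2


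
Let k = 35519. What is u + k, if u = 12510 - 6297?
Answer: 41732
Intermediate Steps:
u = 6213
u + k = 6213 + 35519 = 41732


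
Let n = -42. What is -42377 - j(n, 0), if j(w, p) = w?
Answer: -42335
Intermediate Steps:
-42377 - j(n, 0) = -42377 - 1*(-42) = -42377 + 42 = -42335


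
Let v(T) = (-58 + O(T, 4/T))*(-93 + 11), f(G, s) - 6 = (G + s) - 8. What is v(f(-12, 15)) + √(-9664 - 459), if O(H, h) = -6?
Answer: 5248 + I*√10123 ≈ 5248.0 + 100.61*I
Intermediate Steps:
f(G, s) = -2 + G + s (f(G, s) = 6 + ((G + s) - 8) = 6 + (-8 + G + s) = -2 + G + s)
v(T) = 5248 (v(T) = (-58 - 6)*(-93 + 11) = -64*(-82) = 5248)
v(f(-12, 15)) + √(-9664 - 459) = 5248 + √(-9664 - 459) = 5248 + √(-10123) = 5248 + I*√10123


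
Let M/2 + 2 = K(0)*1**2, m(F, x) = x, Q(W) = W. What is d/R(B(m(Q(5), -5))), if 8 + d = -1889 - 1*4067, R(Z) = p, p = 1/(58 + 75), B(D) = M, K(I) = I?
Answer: -793212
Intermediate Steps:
M = -4 (M = -4 + 2*(0*1**2) = -4 + 2*(0*1) = -4 + 2*0 = -4 + 0 = -4)
B(D) = -4
p = 1/133 ≈ 0.0075188
R(Z) = 1/133
d = -5964 (d = -8 + (-1889 - 1*4067) = -8 + (-1889 - 4067) = -8 - 5956 = -5964)
d/R(B(m(Q(5), -5))) = -5964/1/133 = -5964*133 = -793212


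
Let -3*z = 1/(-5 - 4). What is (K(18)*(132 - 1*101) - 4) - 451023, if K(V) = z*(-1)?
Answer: -12177760/27 ≈ -4.5103e+5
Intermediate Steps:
z = 1/27 (z = -1/(3*(-5 - 4)) = -⅓/(-9) = -⅓*(-⅑) = 1/27 ≈ 0.037037)
K(V) = -1/27 (K(V) = (1/27)*(-1) = -1/27)
(K(18)*(132 - 1*101) - 4) - 451023 = (-(132 - 1*101)/27 - 4) - 451023 = (-(132 - 101)/27 - 4) - 451023 = (-1/27*31 - 4) - 451023 = (-31/27 - 4) - 451023 = -139/27 - 451023 = -12177760/27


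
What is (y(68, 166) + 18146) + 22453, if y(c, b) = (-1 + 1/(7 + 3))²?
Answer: 4059981/100 ≈ 40600.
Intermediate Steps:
y(c, b) = 81/100 (y(c, b) = (-1 + 1/10)² = (-1 + ⅒)² = (-9/10)² = 81/100)
(y(68, 166) + 18146) + 22453 = (81/100 + 18146) + 22453 = 1814681/100 + 22453 = 4059981/100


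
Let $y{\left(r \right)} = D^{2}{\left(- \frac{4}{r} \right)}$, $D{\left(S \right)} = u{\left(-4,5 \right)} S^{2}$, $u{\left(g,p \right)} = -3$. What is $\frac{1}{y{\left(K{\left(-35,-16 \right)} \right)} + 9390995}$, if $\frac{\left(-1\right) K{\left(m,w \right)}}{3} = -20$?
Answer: $\frac{5625}{52824346876} \approx 1.0649 \cdot 10^{-7}$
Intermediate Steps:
$D{\left(S \right)} = - 3 S^{2}$
$K{\left(m,w \right)} = 60$ ($K{\left(m,w \right)} = \left(-3\right) \left(-20\right) = 60$)
$y{\left(r \right)} = \frac{2304}{r^{4}}$ ($y{\left(r \right)} = \left(- 3 \left(- \frac{4}{r}\right)^{2}\right)^{2} = \left(- 3 \frac{16}{r^{2}}\right)^{2} = \left(- \frac{48}{r^{2}}\right)^{2} = \frac{2304}{r^{4}}$)
$\frac{1}{y{\left(K{\left(-35,-16 \right)} \right)} + 9390995} = \frac{1}{\frac{2304}{12960000} + 9390995} = \frac{1}{2304 \cdot \frac{1}{12960000} + 9390995} = \frac{1}{\frac{1}{5625} + 9390995} = \frac{1}{\frac{52824346876}{5625}} = \frac{5625}{52824346876}$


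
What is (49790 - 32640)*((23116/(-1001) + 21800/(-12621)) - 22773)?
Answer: -100806656954150/257829 ≈ -3.9098e+8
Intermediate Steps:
(49790 - 32640)*((23116/(-1001) + 21800/(-12621)) - 22773) = 17150*((23116*(-1/1001) + 21800*(-1/12621)) - 22773) = 17150*((-23116/1001 - 21800/12621) - 22773) = 17150*(-6399364/257829 - 22773) = 17150*(-5877939181/257829) = -100806656954150/257829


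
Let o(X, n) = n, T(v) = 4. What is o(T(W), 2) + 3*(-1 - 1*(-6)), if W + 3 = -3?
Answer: 17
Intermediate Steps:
W = -6 (W = -3 - 3 = -6)
o(T(W), 2) + 3*(-1 - 1*(-6)) = 2 + 3*(-1 - 1*(-6)) = 2 + 3*(-1 + 6) = 2 + 3*5 = 2 + 15 = 17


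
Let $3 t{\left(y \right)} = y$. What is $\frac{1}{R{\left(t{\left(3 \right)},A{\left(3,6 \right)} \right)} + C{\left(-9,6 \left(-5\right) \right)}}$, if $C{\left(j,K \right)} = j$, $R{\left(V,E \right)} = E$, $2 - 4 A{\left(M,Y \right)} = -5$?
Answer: $- \frac{4}{29} \approx -0.13793$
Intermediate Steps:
$A{\left(M,Y \right)} = \frac{7}{4}$ ($A{\left(M,Y \right)} = \frac{1}{2} - - \frac{5}{4} = \frac{1}{2} + \frac{5}{4} = \frac{7}{4}$)
$t{\left(y \right)} = \frac{y}{3}$
$\frac{1}{R{\left(t{\left(3 \right)},A{\left(3,6 \right)} \right)} + C{\left(-9,6 \left(-5\right) \right)}} = \frac{1}{\frac{7}{4} - 9} = \frac{1}{- \frac{29}{4}} = - \frac{4}{29}$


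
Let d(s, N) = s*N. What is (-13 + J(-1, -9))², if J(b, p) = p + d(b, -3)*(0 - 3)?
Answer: 961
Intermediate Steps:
d(s, N) = N*s
J(b, p) = p + 9*b (J(b, p) = p + (-3*b)*(0 - 3) = p - 3*b*(-3) = p + 9*b)
(-13 + J(-1, -9))² = (-13 + (-9 + 9*(-1)))² = (-13 + (-9 - 9))² = (-13 - 18)² = (-31)² = 961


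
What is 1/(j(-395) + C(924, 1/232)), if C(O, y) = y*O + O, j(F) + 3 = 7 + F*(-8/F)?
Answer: 58/53591 ≈ 0.0010823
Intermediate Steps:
j(F) = -4 (j(F) = -3 + (7 + F*(-8/F)) = -3 + (7 - 8) = -3 - 1 = -4)
C(O, y) = O + O*y (C(O, y) = O*y + O = O + O*y)
1/(j(-395) + C(924, 1/232)) = 1/(-4 + 924*(1 + 1/232)) = 1/(-4 + 924*(233/232)) = 1/(-4 + 53823/58) = 1/(53591/58) = 58/53591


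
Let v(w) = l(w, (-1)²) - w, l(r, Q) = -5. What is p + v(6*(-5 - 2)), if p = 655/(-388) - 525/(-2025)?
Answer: 372643/10476 ≈ 35.571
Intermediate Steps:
v(w) = -5 - w
p = -14969/10476 (p = 655*(-1/388) - 525*(-1/2025) = -655/388 + 7/27 = -14969/10476 ≈ -1.4289)
p + v(6*(-5 - 2)) = -14969/10476 + (-5 - 6*(-5 - 2)) = -14969/10476 + (-5 - 6*(-7)) = -14969/10476 + (-5 - 1*(-42)) = -14969/10476 + (-5 + 42) = -14969/10476 + 37 = 372643/10476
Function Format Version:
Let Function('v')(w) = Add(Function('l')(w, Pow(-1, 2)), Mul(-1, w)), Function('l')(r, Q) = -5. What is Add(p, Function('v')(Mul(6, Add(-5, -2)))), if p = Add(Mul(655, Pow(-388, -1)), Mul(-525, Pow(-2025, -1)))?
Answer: Rational(372643, 10476) ≈ 35.571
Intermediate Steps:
Function('v')(w) = Add(-5, Mul(-1, w))
p = Rational(-14969, 10476) (p = Add(Mul(655, Rational(-1, 388)), Mul(-525, Rational(-1, 2025))) = Add(Rational(-655, 388), Rational(7, 27)) = Rational(-14969, 10476) ≈ -1.4289)
Add(p, Function('v')(Mul(6, Add(-5, -2)))) = Add(Rational(-14969, 10476), Add(-5, Mul(-1, Mul(6, Add(-5, -2))))) = Add(Rational(-14969, 10476), Add(-5, Mul(-1, Mul(6, -7)))) = Add(Rational(-14969, 10476), Add(-5, Mul(-1, -42))) = Add(Rational(-14969, 10476), Add(-5, 42)) = Add(Rational(-14969, 10476), 37) = Rational(372643, 10476)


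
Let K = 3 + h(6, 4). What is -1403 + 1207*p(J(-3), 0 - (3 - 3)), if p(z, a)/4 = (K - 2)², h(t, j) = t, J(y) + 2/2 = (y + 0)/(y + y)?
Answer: 235169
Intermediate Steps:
J(y) = -½ (J(y) = -1 + (y + 0)/(y + y) = -1 + y/((2*y)) = -1 + y*(1/(2*y)) = -1 + ½ = -½)
K = 9 (K = 3 + 6 = 9)
p(z, a) = 196 (p(z, a) = 4*(9 - 2)² = 4*7² = 4*49 = 196)
-1403 + 1207*p(J(-3), 0 - (3 - 3)) = -1403 + 1207*196 = -1403 + 236572 = 235169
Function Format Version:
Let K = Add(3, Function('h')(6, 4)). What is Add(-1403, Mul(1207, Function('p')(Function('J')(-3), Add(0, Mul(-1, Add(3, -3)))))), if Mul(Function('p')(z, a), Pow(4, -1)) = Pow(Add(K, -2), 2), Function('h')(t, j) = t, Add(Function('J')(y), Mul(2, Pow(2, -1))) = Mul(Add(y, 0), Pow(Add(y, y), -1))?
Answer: 235169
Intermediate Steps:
Function('J')(y) = Rational(-1, 2) (Function('J')(y) = Add(-1, Mul(Add(y, 0), Pow(Add(y, y), -1))) = Add(-1, Mul(y, Pow(Mul(2, y), -1))) = Add(-1, Mul(y, Mul(Rational(1, 2), Pow(y, -1)))) = Add(-1, Rational(1, 2)) = Rational(-1, 2))
K = 9 (K = Add(3, 6) = 9)
Function('p')(z, a) = 196 (Function('p')(z, a) = Mul(4, Pow(Add(9, -2), 2)) = Mul(4, Pow(7, 2)) = Mul(4, 49) = 196)
Add(-1403, Mul(1207, Function('p')(Function('J')(-3), Add(0, Mul(-1, Add(3, -3)))))) = Add(-1403, Mul(1207, 196)) = Add(-1403, 236572) = 235169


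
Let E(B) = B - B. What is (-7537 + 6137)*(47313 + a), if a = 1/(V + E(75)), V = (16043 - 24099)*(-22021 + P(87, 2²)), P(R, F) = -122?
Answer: -1476979449838375/22298001 ≈ -6.6238e+7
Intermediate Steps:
E(B) = 0
V = 178384008 (V = (16043 - 24099)*(-22021 - 122) = -8056*(-22143) = 178384008)
a = 1/178384008 (a = 1/(178384008 + 0) = 1/178384008 ≈ 5.6059e-9)
(-7537 + 6137)*(47313 + a) = (-7537 + 6137)*(47313 + 1/178384008) = -1400*8439882570505/178384008 = -1476979449838375/22298001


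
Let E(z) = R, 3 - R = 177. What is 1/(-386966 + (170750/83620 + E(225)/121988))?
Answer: -127507957/49340983902198 ≈ -2.5842e-6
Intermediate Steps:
R = -174 (R = 3 - 1*177 = 3 - 177 = -174)
E(z) = -174
1/(-386966 + (170750/83620 + E(225)/121988)) = 1/(-386966 + (170750/83620 - 174/121988)) = 1/(-386966 + (170750*(1/83620) - 174*1/121988)) = 1/(-386966 + (17075/8362 - 87/60994)) = 1/(-386966 + 260186264/127507957) = 1/(-49340983902198/127507957) = -127507957/49340983902198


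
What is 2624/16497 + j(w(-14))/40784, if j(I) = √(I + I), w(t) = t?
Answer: 2624/16497 + I*√7/20392 ≈ 0.15906 + 0.00012974*I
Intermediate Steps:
j(I) = √2*√I (j(I) = √(2*I) = √2*√I)
2624/16497 + j(w(-14))/40784 = 2624/16497 + (√2*√(-14))/40784 = 2624*(1/16497) + (√2*(I*√14))*(1/40784) = 2624/16497 + (2*I*√7)*(1/40784) = 2624/16497 + I*√7/20392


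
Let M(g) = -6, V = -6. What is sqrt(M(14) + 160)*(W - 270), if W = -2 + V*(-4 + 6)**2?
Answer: -296*sqrt(154) ≈ -3673.3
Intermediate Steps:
W = -26 (W = -2 - 6*(-4 + 6)**2 = -2 - 6*2**2 = -2 - 6*4 = -2 - 24 = -26)
sqrt(M(14) + 160)*(W - 270) = sqrt(-6 + 160)*(-26 - 270) = sqrt(154)*(-296) = -296*sqrt(154)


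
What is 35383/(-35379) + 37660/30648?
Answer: 20662913/90357966 ≈ 0.22868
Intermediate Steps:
35383/(-35379) + 37660/30648 = 35383*(-1/35379) + 37660*(1/30648) = -35383/35379 + 9415/7662 = 20662913/90357966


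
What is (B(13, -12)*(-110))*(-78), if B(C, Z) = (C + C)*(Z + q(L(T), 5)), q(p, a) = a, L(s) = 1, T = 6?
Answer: -1561560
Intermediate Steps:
B(C, Z) = 2*C*(5 + Z) (B(C, Z) = (C + C)*(Z + 5) = (2*C)*(5 + Z) = 2*C*(5 + Z))
(B(13, -12)*(-110))*(-78) = ((2*13*(5 - 12))*(-110))*(-78) = ((2*13*(-7))*(-110))*(-78) = -182*(-110)*(-78) = 20020*(-78) = -1561560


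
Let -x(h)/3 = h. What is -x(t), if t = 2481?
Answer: 7443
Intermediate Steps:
x(h) = -3*h
-x(t) = -(-3)*2481 = -1*(-7443) = 7443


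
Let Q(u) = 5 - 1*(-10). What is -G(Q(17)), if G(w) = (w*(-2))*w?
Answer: 450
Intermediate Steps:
Q(u) = 15 (Q(u) = 5 + 10 = 15)
G(w) = -2*w² (G(w) = (-2*w)*w = -2*w²)
-G(Q(17)) = -(-2)*15² = -(-2)*225 = -1*(-450) = 450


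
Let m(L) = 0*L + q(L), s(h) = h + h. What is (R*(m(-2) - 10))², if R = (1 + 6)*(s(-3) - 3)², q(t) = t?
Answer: 46294416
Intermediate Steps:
s(h) = 2*h
m(L) = L (m(L) = 0*L + L = 0 + L = L)
R = 567 (R = (1 + 6)*(2*(-3) - 3)² = 7*(-6 - 3)² = 7*(-9)² = 7*81 = 567)
(R*(m(-2) - 10))² = (567*(-2 - 10))² = (567*(-12))² = (-6804)² = 46294416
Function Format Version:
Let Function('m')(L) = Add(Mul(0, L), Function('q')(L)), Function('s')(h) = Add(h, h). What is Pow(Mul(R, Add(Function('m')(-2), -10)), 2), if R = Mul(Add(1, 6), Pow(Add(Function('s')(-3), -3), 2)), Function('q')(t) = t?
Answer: 46294416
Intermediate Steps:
Function('s')(h) = Mul(2, h)
Function('m')(L) = L (Function('m')(L) = Add(Mul(0, L), L) = Add(0, L) = L)
R = 567 (R = Mul(Add(1, 6), Pow(Add(Mul(2, -3), -3), 2)) = Mul(7, Pow(Add(-6, -3), 2)) = Mul(7, Pow(-9, 2)) = Mul(7, 81) = 567)
Pow(Mul(R, Add(Function('m')(-2), -10)), 2) = Pow(Mul(567, Add(-2, -10)), 2) = Pow(Mul(567, -12), 2) = Pow(-6804, 2) = 46294416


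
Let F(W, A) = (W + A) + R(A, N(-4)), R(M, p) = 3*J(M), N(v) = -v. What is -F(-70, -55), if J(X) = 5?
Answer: 110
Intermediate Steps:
R(M, p) = 15 (R(M, p) = 3*5 = 15)
F(W, A) = 15 + A + W (F(W, A) = (W + A) + 15 = (A + W) + 15 = 15 + A + W)
-F(-70, -55) = -(15 - 55 - 70) = -1*(-110) = 110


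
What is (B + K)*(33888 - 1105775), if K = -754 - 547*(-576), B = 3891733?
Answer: -4508411388237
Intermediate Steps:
K = 314318 (K = -754 + 315072 = 314318)
(B + K)*(33888 - 1105775) = (3891733 + 314318)*(33888 - 1105775) = 4206051*(-1071887) = -4508411388237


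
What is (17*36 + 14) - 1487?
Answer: -861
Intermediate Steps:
(17*36 + 14) - 1487 = (612 + 14) - 1487 = 626 - 1487 = -861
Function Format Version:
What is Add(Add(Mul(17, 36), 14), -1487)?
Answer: -861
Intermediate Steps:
Add(Add(Mul(17, 36), 14), -1487) = Add(Add(612, 14), -1487) = Add(626, -1487) = -861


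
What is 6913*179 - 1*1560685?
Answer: -323258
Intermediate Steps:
6913*179 - 1*1560685 = 1237427 - 1560685 = -323258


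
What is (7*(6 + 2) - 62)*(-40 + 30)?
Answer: 60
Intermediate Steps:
(7*(6 + 2) - 62)*(-40 + 30) = (7*8 - 62)*(-10) = (56 - 62)*(-10) = -6*(-10) = 60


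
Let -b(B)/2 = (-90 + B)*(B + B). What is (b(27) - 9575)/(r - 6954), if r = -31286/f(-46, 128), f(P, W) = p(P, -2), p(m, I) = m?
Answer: 63733/144299 ≈ 0.44167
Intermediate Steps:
f(P, W) = P
b(B) = -4*B*(-90 + B) (b(B) = -2*(-90 + B)*(B + B) = -2*(-90 + B)*2*B = -4*B*(-90 + B))
r = 15643/23 (r = -31286/(-46) = -31286*(-1/46) = 15643/23 ≈ 680.13)
(b(27) - 9575)/(r - 6954) = (4*27*(90 - 1*27) - 9575)/(15643/23 - 6954) = (4*27*(90 - 27) - 9575)/(-144299/23) = (4*27*63 - 9575)*(-23/144299) = (6804 - 9575)*(-23/144299) = -2771*(-23/144299) = 63733/144299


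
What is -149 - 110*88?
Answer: -9829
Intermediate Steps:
-149 - 110*88 = -149 - 9680 = -9829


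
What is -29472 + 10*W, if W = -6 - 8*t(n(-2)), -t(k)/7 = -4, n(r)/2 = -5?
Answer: -31772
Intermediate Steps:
n(r) = -10 (n(r) = 2*(-5) = -10)
t(k) = 28 (t(k) = -7*(-4) = 28)
W = -230 (W = -6 - 8*28 = -6 - 224 = -230)
-29472 + 10*W = -29472 + 10*(-230) = -29472 - 2300 = -31772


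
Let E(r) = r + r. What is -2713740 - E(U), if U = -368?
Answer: -2713004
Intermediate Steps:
E(r) = 2*r
-2713740 - E(U) = -2713740 - 2*(-368) = -2713740 - 1*(-736) = -2713740 + 736 = -2713004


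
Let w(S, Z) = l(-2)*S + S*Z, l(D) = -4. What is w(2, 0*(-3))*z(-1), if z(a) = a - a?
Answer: 0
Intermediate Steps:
z(a) = 0
w(S, Z) = -4*S + S*Z
w(2, 0*(-3))*z(-1) = (2*(-4 + 0*(-3)))*0 = (2*(-4 + 0))*0 = (2*(-4))*0 = -8*0 = 0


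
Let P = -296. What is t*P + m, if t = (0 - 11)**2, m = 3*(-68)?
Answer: -36020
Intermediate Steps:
m = -204
t = 121 (t = (-11)**2 = 121)
t*P + m = 121*(-296) - 204 = -35816 - 204 = -36020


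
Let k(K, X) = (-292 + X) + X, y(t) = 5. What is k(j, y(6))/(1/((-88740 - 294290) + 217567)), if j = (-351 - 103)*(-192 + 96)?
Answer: 46660566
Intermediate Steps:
j = 43584 (j = -454*(-96) = 43584)
k(K, X) = -292 + 2*X
k(j, y(6))/(1/((-88740 - 294290) + 217567)) = (-292 + 2*5)/(1/((-88740 - 294290) + 217567)) = (-292 + 10)/(1/(-383030 + 217567)) = -282/(1/(-165463)) = -282/(-1/165463) = -282*(-165463) = 46660566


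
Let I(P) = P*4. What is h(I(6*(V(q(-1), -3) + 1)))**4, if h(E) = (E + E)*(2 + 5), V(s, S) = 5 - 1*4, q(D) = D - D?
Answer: 203928109056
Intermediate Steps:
q(D) = 0
V(s, S) = 1 (V(s, S) = 5 - 4 = 1)
I(P) = 4*P
h(E) = 14*E (h(E) = (2*E)*7 = 14*E)
h(I(6*(V(q(-1), -3) + 1)))**4 = (14*(4*(6*(1 + 1))))**4 = (14*(4*(6*2)))**4 = (14*(4*12))**4 = (14*48)**4 = 672**4 = 203928109056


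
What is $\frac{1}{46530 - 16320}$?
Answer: $\frac{1}{30210} \approx 3.3102 \cdot 10^{-5}$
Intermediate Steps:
$\frac{1}{46530 - 16320} = \frac{1}{30210}$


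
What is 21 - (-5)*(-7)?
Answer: -14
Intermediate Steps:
21 - (-5)*(-7) = 21 - 5*7 = 21 - 35 = -14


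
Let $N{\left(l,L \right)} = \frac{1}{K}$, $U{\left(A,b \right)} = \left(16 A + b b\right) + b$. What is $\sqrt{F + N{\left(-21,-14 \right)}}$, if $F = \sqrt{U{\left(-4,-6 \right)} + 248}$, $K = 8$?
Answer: $\frac{\sqrt{2 + 16 \sqrt{214}}}{4} \approx 3.8411$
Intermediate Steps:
$U{\left(A,b \right)} = b + b^{2} + 16 A$ ($U{\left(A,b \right)} = \left(16 A + b^{2}\right) + b = \left(b^{2} + 16 A\right) + b = b + b^{2} + 16 A$)
$N{\left(l,L \right)} = \frac{1}{8}$
$F = \sqrt{214}$ ($F = \sqrt{\left(-6 + \left(-6\right)^{2} + 16 \left(-4\right)\right) + 248} = \sqrt{\left(-6 + 36 - 64\right) + 248} = \sqrt{-34 + 248} = \sqrt{214} \approx 14.629$)
$\sqrt{F + N{\left(-21,-14 \right)}} = \sqrt{\sqrt{214} + \frac{1}{8}} = \sqrt{\frac{1}{8} + \sqrt{214}}$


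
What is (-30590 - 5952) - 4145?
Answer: -40687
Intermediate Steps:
(-30590 - 5952) - 4145 = -36542 - 4145 = -40687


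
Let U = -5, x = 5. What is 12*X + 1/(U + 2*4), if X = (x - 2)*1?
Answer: 109/3 ≈ 36.333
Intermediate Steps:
X = 3 (X = (5 - 2)*1 = 3*1 = 3)
12*X + 1/(U + 2*4) = 12*3 + 1/(-5 + 2*4) = 36 + 1/(-5 + 8) = 36 + 1/3 = 36 + ⅓ = 109/3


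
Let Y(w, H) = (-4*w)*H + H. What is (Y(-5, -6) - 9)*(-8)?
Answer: 1080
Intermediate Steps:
Y(w, H) = H - 4*H*w (Y(w, H) = -4*H*w + H = H - 4*H*w)
(Y(-5, -6) - 9)*(-8) = (-6*(1 - 4*(-5)) - 9)*(-8) = (-6*(1 + 20) - 9)*(-8) = (-6*21 - 9)*(-8) = (-126 - 9)*(-8) = -135*(-8) = 1080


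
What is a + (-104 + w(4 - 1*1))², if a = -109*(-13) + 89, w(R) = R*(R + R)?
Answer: 8902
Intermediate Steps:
w(R) = 2*R² (w(R) = R*(2*R) = 2*R²)
a = 1506 (a = 1417 + 89 = 1506)
a + (-104 + w(4 - 1*1))² = 1506 + (-104 + 2*(4 - 1*1)²)² = 1506 + (-104 + 2*(4 - 1)²)² = 1506 + (-104 + 2*3²)² = 1506 + (-104 + 2*9)² = 1506 + (-104 + 18)² = 1506 + (-86)² = 1506 + 7396 = 8902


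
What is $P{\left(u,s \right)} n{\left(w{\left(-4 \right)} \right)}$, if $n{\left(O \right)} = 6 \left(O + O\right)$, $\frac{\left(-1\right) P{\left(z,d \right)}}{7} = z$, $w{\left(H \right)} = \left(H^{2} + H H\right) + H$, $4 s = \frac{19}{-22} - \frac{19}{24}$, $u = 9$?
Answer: $-21168$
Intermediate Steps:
$s = - \frac{437}{1056}$ ($s = \frac{\frac{19}{-22} - \frac{19}{24}}{4} = \frac{19 \left(- \frac{1}{22}\right) - \frac{19}{24}}{4} = \frac{- \frac{19}{22} - \frac{19}{24}}{4} = \frac{1}{4} \left(- \frac{437}{264}\right) = - \frac{437}{1056} \approx -0.41383$)
$w{\left(H \right)} = H + 2 H^{2}$ ($w{\left(H \right)} = \left(H^{2} + H^{2}\right) + H = 2 H^{2} + H = H + 2 H^{2}$)
$P{\left(z,d \right)} = - 7 z$
$n{\left(O \right)} = 12 O$ ($n{\left(O \right)} = 6 \cdot 2 O = 12 O$)
$P{\left(u,s \right)} n{\left(w{\left(-4 \right)} \right)} = \left(-7\right) 9 \cdot 12 \left(- 4 \left(1 + 2 \left(-4\right)\right)\right) = - 63 \cdot 12 \left(- 4 \left(1 - 8\right)\right) = - 63 \cdot 12 \left(\left(-4\right) \left(-7\right)\right) = - 63 \cdot 12 \cdot 28 = \left(-63\right) 336 = -21168$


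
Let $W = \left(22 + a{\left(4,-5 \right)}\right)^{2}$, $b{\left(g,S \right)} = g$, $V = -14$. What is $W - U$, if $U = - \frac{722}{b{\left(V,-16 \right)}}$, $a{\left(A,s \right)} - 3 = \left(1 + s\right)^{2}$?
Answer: $\frac{11406}{7} \approx 1629.4$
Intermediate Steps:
$a{\left(A,s \right)} = 3 + \left(1 + s\right)^{2}$
$U = \frac{361}{7}$ ($U = - \frac{722}{-14} = \left(-722\right) \left(- \frac{1}{14}\right) = \frac{361}{7} \approx 51.571$)
$W = 1681$ ($W = \left(22 + \left(3 + \left(1 - 5\right)^{2}\right)\right)^{2} = \left(22 + \left(3 + \left(-4\right)^{2}\right)\right)^{2} = \left(22 + \left(3 + 16\right)\right)^{2} = \left(22 + 19\right)^{2} = 41^{2} = 1681$)
$W - U = 1681 - \frac{361}{7} = \frac{11406}{7}$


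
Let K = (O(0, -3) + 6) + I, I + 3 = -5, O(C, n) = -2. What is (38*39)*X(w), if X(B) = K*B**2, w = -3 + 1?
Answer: -23712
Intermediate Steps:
I = -8 (I = -3 - 5 = -8)
K = -4 (K = (-2 + 6) - 8 = 4 - 8 = -4)
w = -2
X(B) = -4*B**2
(38*39)*X(w) = (38*39)*(-4*(-2)**2) = 1482*(-4*4) = 1482*(-16) = -23712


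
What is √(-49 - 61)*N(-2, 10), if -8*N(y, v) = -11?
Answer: 11*I*√110/8 ≈ 14.421*I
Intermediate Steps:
N(y, v) = 11/8 (N(y, v) = -⅛*(-11) = 11/8)
√(-49 - 61)*N(-2, 10) = √(-49 - 61)*(11/8) = √(-110)*(11/8) = (I*√110)*(11/8) = 11*I*√110/8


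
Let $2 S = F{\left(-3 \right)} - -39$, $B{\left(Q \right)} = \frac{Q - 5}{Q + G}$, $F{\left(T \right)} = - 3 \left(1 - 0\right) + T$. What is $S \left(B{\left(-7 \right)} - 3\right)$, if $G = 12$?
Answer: $- \frac{891}{10} \approx -89.1$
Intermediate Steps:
$F{\left(T \right)} = -3 + T$ ($F{\left(T \right)} = - 3 \left(1 + 0\right) + T = \left(-3\right) 1 + T = -3 + T$)
$B{\left(Q \right)} = \frac{-5 + Q}{12 + Q}$ ($B{\left(Q \right)} = \frac{Q - 5}{Q + 12} = \frac{-5 + Q}{12 + Q}$)
$S = \frac{33}{2}$ ($S = \frac{\left(-3 - 3\right) - -39}{2} = \frac{-6 + 39}{2} = \frac{1}{2} \cdot 33 = \frac{33}{2} \approx 16.5$)
$S \left(B{\left(-7 \right)} - 3\right) = \frac{33 \left(\frac{-5 - 7}{12 - 7} - 3\right)}{2} = \frac{33 \left(\frac{1}{5} \left(-12\right) - 3\right)}{2} = \frac{33 \left(- \frac{12}{5} - 3\right)}{2} = \frac{33}{2} \left(- \frac{27}{5}\right) = - \frac{891}{10}$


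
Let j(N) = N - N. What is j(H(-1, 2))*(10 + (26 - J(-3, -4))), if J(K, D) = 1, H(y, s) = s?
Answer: 0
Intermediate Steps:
j(N) = 0
j(H(-1, 2))*(10 + (26 - J(-3, -4))) = 0*(10 + (26 - 1*1)) = 0*(10 + (26 - 1)) = 0*(10 + 25) = 0*35 = 0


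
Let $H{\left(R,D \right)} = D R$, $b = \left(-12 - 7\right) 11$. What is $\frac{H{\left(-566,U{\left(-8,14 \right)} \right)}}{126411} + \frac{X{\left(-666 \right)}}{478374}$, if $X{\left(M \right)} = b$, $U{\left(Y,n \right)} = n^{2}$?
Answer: $- \frac{17698439321}{20157245238} \approx -0.87802$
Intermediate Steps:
$b = -209$ ($b = \left(-19\right) 11 = -209$)
$X{\left(M \right)} = -209$
$\frac{H{\left(-566,U{\left(-8,14 \right)} \right)}}{126411} + \frac{X{\left(-666 \right)}}{478374} = \frac{14^{2} \left(-566\right)}{126411} - \frac{209}{478374} = 196 \left(-566\right) \frac{1}{126411} - \frac{209}{478374} = \left(-110936\right) \frac{1}{126411} - \frac{209}{478374} = - \frac{110936}{126411} - \frac{209}{478374} = - \frac{17698439321}{20157245238}$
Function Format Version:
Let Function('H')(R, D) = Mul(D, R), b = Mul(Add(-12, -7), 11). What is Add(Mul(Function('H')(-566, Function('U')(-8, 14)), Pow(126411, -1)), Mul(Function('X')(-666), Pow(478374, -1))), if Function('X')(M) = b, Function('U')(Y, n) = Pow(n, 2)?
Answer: Rational(-17698439321, 20157245238) ≈ -0.87802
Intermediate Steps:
b = -209 (b = Mul(-19, 11) = -209)
Function('X')(M) = -209
Add(Mul(Function('H')(-566, Function('U')(-8, 14)), Pow(126411, -1)), Mul(Function('X')(-666), Pow(478374, -1))) = Add(Mul(Mul(Pow(14, 2), -566), Pow(126411, -1)), Mul(-209, Pow(478374, -1))) = Add(Mul(Mul(196, -566), Rational(1, 126411)), Mul(-209, Rational(1, 478374))) = Add(Mul(-110936, Rational(1, 126411)), Rational(-209, 478374)) = Add(Rational(-110936, 126411), Rational(-209, 478374)) = Rational(-17698439321, 20157245238)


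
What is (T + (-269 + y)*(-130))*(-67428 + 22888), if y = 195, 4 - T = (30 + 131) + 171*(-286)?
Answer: -2599755260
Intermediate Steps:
T = 48749 (T = 4 - ((30 + 131) + 171*(-286)) = 4 - (161 - 48906) = 4 - 1*(-48745) = 4 + 48745 = 48749)
(T + (-269 + y)*(-130))*(-67428 + 22888) = (48749 + (-269 + 195)*(-130))*(-67428 + 22888) = (48749 - 74*(-130))*(-44540) = (48749 + 9620)*(-44540) = 58369*(-44540) = -2599755260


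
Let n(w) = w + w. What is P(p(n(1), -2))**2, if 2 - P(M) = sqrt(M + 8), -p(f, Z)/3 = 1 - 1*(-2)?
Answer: (2 - I)**2 ≈ 3.0 - 4.0*I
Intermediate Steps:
n(w) = 2*w
p(f, Z) = -9 (p(f, Z) = -3*(1 - 1*(-2)) = -3*(1 + 2) = -3*3 = -9)
P(M) = 2 - sqrt(8 + M) (P(M) = 2 - sqrt(M + 8) = 2 - sqrt(8 + M))
P(p(n(1), -2))**2 = (2 - sqrt(8 - 9))**2 = (2 - sqrt(-1))**2 = (2 - I)**2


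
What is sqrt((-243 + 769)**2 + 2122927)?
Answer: sqrt(2399603) ≈ 1549.1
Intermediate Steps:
sqrt((-243 + 769)**2 + 2122927) = sqrt(526**2 + 2122927) = sqrt(276676 + 2122927) = sqrt(2399603)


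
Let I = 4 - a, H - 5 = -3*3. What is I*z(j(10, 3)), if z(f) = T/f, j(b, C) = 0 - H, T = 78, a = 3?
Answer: 39/2 ≈ 19.500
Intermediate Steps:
H = -4 (H = 5 - 3*3 = 5 - 9 = -4)
j(b, C) = 4 (j(b, C) = 0 - 1*(-4) = 0 + 4 = 4)
z(f) = 78/f
I = 1 (I = 4 - 1*3 = 4 - 3 = 1)
I*z(j(10, 3)) = 1*(78/4) = 1*(78*(1/4)) = 1*(39/2) = 39/2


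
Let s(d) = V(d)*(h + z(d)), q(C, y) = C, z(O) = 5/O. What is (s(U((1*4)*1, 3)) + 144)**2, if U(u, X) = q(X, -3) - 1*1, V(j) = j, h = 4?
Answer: 24649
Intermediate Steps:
U(u, X) = -1 + X (U(u, X) = X - 1*1 = X - 1 = -1 + X)
s(d) = d*(4 + 5/d)
(s(U((1*4)*1, 3)) + 144)**2 = ((5 + 4*(-1 + 3)) + 144)**2 = ((5 + 4*2) + 144)**2 = ((5 + 8) + 144)**2 = (13 + 144)**2 = 157**2 = 24649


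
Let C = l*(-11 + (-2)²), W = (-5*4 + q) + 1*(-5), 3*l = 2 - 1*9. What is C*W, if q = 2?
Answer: -1127/3 ≈ -375.67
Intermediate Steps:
l = -7/3 (l = (2 - 1*9)/3 = (2 - 9)/3 = (⅓)*(-7) = -7/3 ≈ -2.3333)
W = -23 (W = (-5*4 + 2) + 1*(-5) = (-20 + 2) - 5 = -18 - 5 = -23)
C = 49/3 (C = -7*(-11 + (-2)²)/3 = -7*(-11 + 4)/3 = -7/3*(-7) = 49/3 ≈ 16.333)
C*W = (49/3)*(-23) = -1127/3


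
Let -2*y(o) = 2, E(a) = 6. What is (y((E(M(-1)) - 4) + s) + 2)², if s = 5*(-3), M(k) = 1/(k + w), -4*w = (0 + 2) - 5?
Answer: 1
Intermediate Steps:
w = ¾ (w = -((0 + 2) - 5)/4 = -(2 - 5)/4 = -¼*(-3) = ¾ ≈ 0.75000)
M(k) = 1/(¾ + k) (M(k) = 1/(k + ¾) = 1/(¾ + k))
s = -15
y(o) = -1 (y(o) = -½*2 = -1)
(y((E(M(-1)) - 4) + s) + 2)² = (-1 + 2)² = 1² = 1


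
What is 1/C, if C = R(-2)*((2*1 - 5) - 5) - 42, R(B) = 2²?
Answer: -1/74 ≈ -0.013514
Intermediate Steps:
R(B) = 4
C = -74 (C = 4*((2*1 - 5) - 5) - 42 = 4*((2 - 5) - 5) - 42 = 4*(-3 - 5) - 42 = 4*(-8) - 42 = -32 - 42 = -74)
1/C = 1/(-74) = -1/74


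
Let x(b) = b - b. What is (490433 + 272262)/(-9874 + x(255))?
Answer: -762695/9874 ≈ -77.243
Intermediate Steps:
x(b) = 0
(490433 + 272262)/(-9874 + x(255)) = (490433 + 272262)/(-9874 + 0) = 762695/(-9874) = 762695*(-1/9874) = -762695/9874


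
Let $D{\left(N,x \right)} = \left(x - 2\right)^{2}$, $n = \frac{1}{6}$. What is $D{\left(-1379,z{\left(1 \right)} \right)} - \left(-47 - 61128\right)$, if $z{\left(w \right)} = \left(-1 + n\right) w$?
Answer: $\frac{2202589}{36} \approx 61183.0$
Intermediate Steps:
$n = \frac{1}{6} \approx 0.16667$
$z{\left(w \right)} = - \frac{5 w}{6}$ ($z{\left(w \right)} = \left(-1 + \frac{1}{6}\right) w = - \frac{5 w}{6}$)
$D{\left(N,x \right)} = \left(-2 + x\right)^{2}$
$D{\left(-1379,z{\left(1 \right)} \right)} - \left(-47 - 61128\right) = \left(-2 - \frac{5}{6}\right)^{2} - \left(-47 - 61128\right) = \left(- \frac{17}{6}\right)^{2} - -61175 = \frac{289}{36} + 61175 = \frac{2202589}{36}$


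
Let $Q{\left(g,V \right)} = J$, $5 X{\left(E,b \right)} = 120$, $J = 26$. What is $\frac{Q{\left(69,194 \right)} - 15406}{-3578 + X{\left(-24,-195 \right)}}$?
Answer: $\frac{7690}{1777} \approx 4.3275$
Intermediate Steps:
$X{\left(E,b \right)} = 24$ ($X{\left(E,b \right)} = \frac{1}{5} \cdot 120 = 24$)
$Q{\left(g,V \right)} = 26$
$\frac{Q{\left(69,194 \right)} - 15406}{-3578 + X{\left(-24,-195 \right)}} = \frac{26 - 15406}{-3578 + 24} = - \frac{15380}{-3554} = \left(-15380\right) \left(- \frac{1}{3554}\right) = \frac{7690}{1777}$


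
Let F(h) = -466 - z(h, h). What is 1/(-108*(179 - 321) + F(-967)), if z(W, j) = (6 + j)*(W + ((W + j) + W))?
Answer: -1/3702278 ≈ -2.7010e-7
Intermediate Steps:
z(W, j) = (6 + j)*(j + 3*W) (z(W, j) = (6 + j)*(W + (j + 2*W)) = (6 + j)*(j + 3*W))
F(h) = -466 - 24*h - 4*h² (F(h) = -466 - (h² + 6*h + 18*h + 3*h*h) = -466 - (h² + 6*h + 18*h + 3*h²) = -466 - (4*h² + 24*h) = -466 + (-24*h - 4*h²) = -466 - 24*h - 4*h²)
1/(-108*(179 - 321) + F(-967)) = 1/(-108*(179 - 321) + (-466 - 24*(-967) - 4*(-967)²)) = 1/(-108*(-142) + (-466 + 23208 - 4*935089)) = 1/(15336 + (-466 + 23208 - 3740356)) = 1/(15336 - 3717614) = 1/(-3702278) = -1/3702278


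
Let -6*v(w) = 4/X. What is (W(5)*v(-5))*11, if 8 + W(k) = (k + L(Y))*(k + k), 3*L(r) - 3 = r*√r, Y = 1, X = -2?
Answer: 1826/9 ≈ 202.89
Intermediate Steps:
L(r) = 1 + r^(3/2)/3 (L(r) = 1 + (r*√r)/3 = 1 + r^(3/2)/3)
v(w) = ⅓ (v(w) = -2/(3*(-2)) = -2*(-1)/(3*2) = -⅙*(-2) = ⅓)
W(k) = -8 + 2*k*(4/3 + k) (W(k) = -8 + (k + (1 + 1^(3/2)/3))*(k + k) = -8 + (k + (1 + (⅓)*1))*(2*k) = -8 + (k + (1 + ⅓))*(2*k) = -8 + (k + 4/3)*(2*k) = -8 + (4/3 + k)*(2*k) = -8 + 2*k*(4/3 + k))
(W(5)*v(-5))*11 = ((-8 + 2*5² + (8/3)*5)*(⅓))*11 = ((-8 + 2*25 + 40/3)*(⅓))*11 = ((-8 + 50 + 40/3)*(⅓))*11 = ((166/3)*(⅓))*11 = (166/9)*11 = 1826/9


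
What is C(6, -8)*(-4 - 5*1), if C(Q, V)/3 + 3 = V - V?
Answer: 81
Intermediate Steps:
C(Q, V) = -9 (C(Q, V) = -9 + 3*(V - V) = -9 + 3*0 = -9 + 0 = -9)
C(6, -8)*(-4 - 5*1) = -9*(-4 - 5*1) = -9*(-4 - 5) = -9*(-9) = 81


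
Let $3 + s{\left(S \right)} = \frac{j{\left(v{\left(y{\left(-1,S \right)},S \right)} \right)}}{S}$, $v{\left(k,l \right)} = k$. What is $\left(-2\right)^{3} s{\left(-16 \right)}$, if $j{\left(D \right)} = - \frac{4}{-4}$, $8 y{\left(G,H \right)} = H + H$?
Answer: $\frac{49}{2} \approx 24.5$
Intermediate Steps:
$y{\left(G,H \right)} = \frac{H}{4}$ ($y{\left(G,H \right)} = \frac{H + H}{8} = \frac{2 H}{8} = \frac{H}{4}$)
$j{\left(D \right)} = 1$ ($j{\left(D \right)} = \left(-4\right) \left(- \frac{1}{4}\right) = 1$)
$s{\left(S \right)} = -3 + \frac{1}{S}$ ($s{\left(S \right)} = -3 + 1 \frac{1}{S} = -3 + \frac{1}{S}$)
$\left(-2\right)^{3} s{\left(-16 \right)} = \left(-2\right)^{3} \left(-3 + \frac{1}{-16}\right) = - 8 \left(-3 - \frac{1}{16}\right) = \left(-8\right) \left(- \frac{49}{16}\right) = \frac{49}{2}$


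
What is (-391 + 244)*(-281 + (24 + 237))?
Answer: 2940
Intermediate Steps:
(-391 + 244)*(-281 + (24 + 237)) = -147*(-281 + 261) = -147*(-20) = 2940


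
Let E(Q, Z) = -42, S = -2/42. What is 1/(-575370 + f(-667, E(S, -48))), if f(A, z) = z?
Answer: -1/575412 ≈ -1.7379e-6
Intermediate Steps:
S = -1/21 (S = -2*1/42 = -1/21 ≈ -0.047619)
1/(-575370 + f(-667, E(S, -48))) = 1/(-575370 - 42) = 1/(-575412) = -1/575412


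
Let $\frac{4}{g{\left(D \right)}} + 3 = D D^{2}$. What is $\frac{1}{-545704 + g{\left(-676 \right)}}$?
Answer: $- \frac{308915779}{168576576263420} \approx -1.8325 \cdot 10^{-6}$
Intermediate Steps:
$g{\left(D \right)} = \frac{4}{-3 + D^{3}}$ ($g{\left(D \right)} = \frac{4}{-3 + D D^{2}} = \frac{4}{-3 + D^{3}}$)
$\frac{1}{-545704 + g{\left(-676 \right)}} = \frac{1}{-545704 + \frac{4}{-3 + \left(-676\right)^{3}}} = \frac{1}{-545704 + \frac{4}{-3 - 308915776}} = \frac{1}{-545704 + \frac{4}{-308915779}} = \frac{1}{-545704 + 4 \left(- \frac{1}{308915779}\right)} = \frac{1}{-545704 - \frac{4}{308915779}} = \frac{1}{- \frac{168576576263420}{308915779}} = - \frac{308915779}{168576576263420}$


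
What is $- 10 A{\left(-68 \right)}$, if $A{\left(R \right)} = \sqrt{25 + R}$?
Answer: $- 10 i \sqrt{43} \approx - 65.574 i$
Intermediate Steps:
$- 10 A{\left(-68 \right)} = - 10 \sqrt{25 - 68} = - 10 \sqrt{-43} = - 10 i \sqrt{43}$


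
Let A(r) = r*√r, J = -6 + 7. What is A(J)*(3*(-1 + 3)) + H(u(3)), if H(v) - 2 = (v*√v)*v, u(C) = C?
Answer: 8 + 9*√3 ≈ 23.588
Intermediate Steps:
J = 1
A(r) = r^(3/2)
H(v) = 2 + v^(5/2) (H(v) = 2 + (v*√v)*v = 2 + v^(3/2)*v = 2 + v^(5/2))
A(J)*(3*(-1 + 3)) + H(u(3)) = 1^(3/2)*(3*(-1 + 3)) + (2 + 3^(5/2)) = 1*(3*2) + (2 + 9*√3) = 1*6 + (2 + 9*√3) = 6 + (2 + 9*√3) = 8 + 9*√3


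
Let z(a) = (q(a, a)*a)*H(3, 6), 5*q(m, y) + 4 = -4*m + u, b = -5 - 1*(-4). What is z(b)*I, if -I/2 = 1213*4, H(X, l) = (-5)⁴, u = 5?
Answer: 6065000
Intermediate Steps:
H(X, l) = 625
b = -1 (b = -5 + 4 = -1)
I = -9704 (I = -2426*4 = -2*4852 = -9704)
q(m, y) = ⅕ - 4*m/5 (q(m, y) = -⅘ + (-4*m + 5)/5 = -⅘ + (5 - 4*m)/5 = -⅘ + (1 - 4*m/5) = ⅕ - 4*m/5)
z(a) = 625*a*(⅕ - 4*a/5) (z(a) = ((⅕ - 4*a/5)*a)*625 = (a*(⅕ - 4*a/5))*625 = 625*a*(⅕ - 4*a/5))
z(b)*I = (125*(-1)*(1 - 4*(-1)))*(-9704) = (125*(-1)*(1 + 4))*(-9704) = (125*(-1)*5)*(-9704) = -625*(-9704) = 6065000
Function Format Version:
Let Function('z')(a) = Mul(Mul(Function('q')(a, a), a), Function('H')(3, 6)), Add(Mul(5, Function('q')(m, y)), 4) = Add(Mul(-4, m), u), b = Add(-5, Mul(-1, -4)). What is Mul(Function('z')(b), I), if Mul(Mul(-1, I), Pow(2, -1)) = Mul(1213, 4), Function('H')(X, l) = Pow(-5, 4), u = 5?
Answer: 6065000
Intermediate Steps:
Function('H')(X, l) = 625
b = -1 (b = Add(-5, 4) = -1)
I = -9704 (I = Mul(-2, Mul(1213, 4)) = Mul(-2, 4852) = -9704)
Function('q')(m, y) = Add(Rational(1, 5), Mul(Rational(-4, 5), m)) (Function('q')(m, y) = Add(Rational(-4, 5), Mul(Rational(1, 5), Add(Mul(-4, m), 5))) = Add(Rational(-4, 5), Mul(Rational(1, 5), Add(5, Mul(-4, m)))) = Add(Rational(-4, 5), Add(1, Mul(Rational(-4, 5), m))) = Add(Rational(1, 5), Mul(Rational(-4, 5), m)))
Function('z')(a) = Mul(625, a, Add(Rational(1, 5), Mul(Rational(-4, 5), a))) (Function('z')(a) = Mul(Mul(Add(Rational(1, 5), Mul(Rational(-4, 5), a)), a), 625) = Mul(Mul(a, Add(Rational(1, 5), Mul(Rational(-4, 5), a))), 625) = Mul(625, a, Add(Rational(1, 5), Mul(Rational(-4, 5), a))))
Mul(Function('z')(b), I) = Mul(Mul(125, -1, Add(1, Mul(-4, -1))), -9704) = Mul(Mul(125, -1, Add(1, 4)), -9704) = Mul(Mul(125, -1, 5), -9704) = Mul(-625, -9704) = 6065000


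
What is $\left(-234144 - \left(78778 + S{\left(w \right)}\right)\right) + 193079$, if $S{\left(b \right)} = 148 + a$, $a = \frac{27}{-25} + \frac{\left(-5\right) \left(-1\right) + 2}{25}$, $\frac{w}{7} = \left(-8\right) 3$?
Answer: $- \frac{599951}{5} \approx -1.1999 \cdot 10^{5}$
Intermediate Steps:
$w = -168$ ($w = 7 \left(\left(-8\right) 3\right) = 7 \left(-24\right) = -168$)
$a = - \frac{4}{5}$ ($a = 27 \left(- \frac{1}{25}\right) + \left(5 + 2\right) \frac{1}{25} = - \frac{27}{25} + 7 \cdot \frac{1}{25} = - \frac{27}{25} + \frac{7}{25} = - \frac{4}{5} \approx -0.8$)
$S{\left(b \right)} = \frac{736}{5}$ ($S{\left(b \right)} = 148 - \frac{4}{5} = \frac{736}{5}$)
$\left(-234144 - \left(78778 + S{\left(w \right)}\right)\right) + 193079 = \left(-234144 - \frac{394626}{5}\right) + 193079 = - \frac{1565346}{5} + 193079 = - \frac{599951}{5}$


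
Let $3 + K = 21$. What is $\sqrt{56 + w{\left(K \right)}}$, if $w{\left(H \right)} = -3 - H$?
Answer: $\sqrt{35} \approx 5.9161$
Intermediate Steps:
$K = 18$ ($K = -3 + 21 = 18$)
$\sqrt{56 + w{\left(K \right)}} = \sqrt{56 - 21} = \sqrt{35}$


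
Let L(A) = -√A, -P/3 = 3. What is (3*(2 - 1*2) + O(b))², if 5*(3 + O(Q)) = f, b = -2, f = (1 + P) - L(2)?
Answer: (23 - √2)²/25 ≈ 18.638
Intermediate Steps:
P = -9 (P = -3*3 = -9)
f = -8 + √2 (f = (1 - 9) - (-1)*√2 = -8 + √2 ≈ -6.5858)
O(Q) = -23/5 + √2/5 (O(Q) = -3 + (-8 + √2)/5 = -3 + (-8/5 + √2/5) = -23/5 + √2/5)
(3*(2 - 1*2) + O(b))² = (3*(2 - 1*2) + (-23/5 + √2/5))² = (3*(2 - 2) + (-23/5 + √2/5))² = (3*0 + (-23/5 + √2/5))² = (0 + (-23/5 + √2/5))² = (-23/5 + √2/5)²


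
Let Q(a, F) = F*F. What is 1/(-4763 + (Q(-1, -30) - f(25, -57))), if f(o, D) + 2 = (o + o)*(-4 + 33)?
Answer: -1/5311 ≈ -0.00018829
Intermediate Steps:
f(o, D) = -2 + 58*o (f(o, D) = -2 + (o + o)*(-4 + 33) = -2 + (2*o)*29 = -2 + 58*o)
Q(a, F) = F**2
1/(-4763 + (Q(-1, -30) - f(25, -57))) = 1/(-4763 + ((-30)**2 - (-2 + 58*25))) = 1/(-4763 + (900 - (-2 + 1450))) = 1/(-4763 + (900 - 1*1448)) = 1/(-4763 + (900 - 1448)) = 1/(-4763 - 548) = 1/(-5311) = -1/5311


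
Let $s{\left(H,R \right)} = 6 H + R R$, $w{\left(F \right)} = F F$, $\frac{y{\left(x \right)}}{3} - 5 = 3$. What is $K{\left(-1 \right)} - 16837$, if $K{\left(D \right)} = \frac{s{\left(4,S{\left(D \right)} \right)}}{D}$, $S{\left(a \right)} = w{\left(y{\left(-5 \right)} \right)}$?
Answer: $-348637$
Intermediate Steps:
$y{\left(x \right)} = 24$ ($y{\left(x \right)} = 15 + 3 \cdot 3 = 15 + 9 = 24$)
$w{\left(F \right)} = F^{2}$
$S{\left(a \right)} = 576$ ($S{\left(a \right)} = 24^{2} = 576$)
$s{\left(H,R \right)} = R^{2} + 6 H$ ($s{\left(H,R \right)} = 6 H + R^{2} = R^{2} + 6 H$)
$K{\left(D \right)} = \frac{331800}{D}$ ($K{\left(D \right)} = \frac{576^{2} + 6 \cdot 4}{D} = \frac{331776 + 24}{D} = \frac{331800}{D}$)
$K{\left(-1 \right)} - 16837 = \frac{331800}{-1} - 16837 = 331800 \left(-1\right) - 16837 = -331800 - 16837 = -348637$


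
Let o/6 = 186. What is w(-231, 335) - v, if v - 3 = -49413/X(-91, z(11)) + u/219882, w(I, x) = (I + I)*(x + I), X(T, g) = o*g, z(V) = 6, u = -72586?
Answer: -3929753978575/81796104 ≈ -48043.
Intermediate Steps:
o = 1116 (o = 6*186 = 1116)
X(T, g) = 1116*g
w(I, x) = 2*I*(I + x) (w(I, x) = (2*I)*(I + x) = 2*I*(I + x))
v = -385226417/81796104 (v = 3 + (-49413/(1116*6) - 72586/219882) = 3 + (-49413/6696 - 72586*1/219882) = 3 + (-49413*1/6696 - 36293/109941) = 3 + (-16471/2232 - 36293/109941) = 3 - 630614729/81796104 = -385226417/81796104 ≈ -4.7096)
w(-231, 335) - v = 2*(-231)*(-231 + 335) - 1*(-385226417/81796104) = 2*(-231)*104 + 385226417/81796104 = -48048 + 385226417/81796104 = -3929753978575/81796104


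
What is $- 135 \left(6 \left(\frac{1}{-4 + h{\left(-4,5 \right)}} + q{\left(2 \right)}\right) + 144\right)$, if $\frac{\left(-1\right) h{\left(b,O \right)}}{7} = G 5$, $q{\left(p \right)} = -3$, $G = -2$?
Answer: $- \frac{187245}{11} \approx -17022.0$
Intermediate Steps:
$h{\left(b,O \right)} = 70$ ($h{\left(b,O \right)} = - 7 \left(\left(-2\right) 5\right) = \left(-7\right) \left(-10\right) = 70$)
$- 135 \left(6 \left(\frac{1}{-4 + h{\left(-4,5 \right)}} + q{\left(2 \right)}\right) + 144\right) = - 135 \left(6 \left(\frac{1}{-4 + 70} - 3\right) + 144\right) = - 135 \left(6 \left(\frac{1}{66} - 3\right) + 144\right) = - 135 \left(6 \left(- \frac{197}{66}\right) + 144\right) = - 135 \left(- \frac{197}{11} + 144\right) = \left(-135\right) \frac{1387}{11} = - \frac{187245}{11}$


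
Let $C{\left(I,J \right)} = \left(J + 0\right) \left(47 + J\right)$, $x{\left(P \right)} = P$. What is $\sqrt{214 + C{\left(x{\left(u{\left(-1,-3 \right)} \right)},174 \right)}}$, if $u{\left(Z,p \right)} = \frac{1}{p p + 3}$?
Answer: $2 \sqrt{9667} \approx 196.64$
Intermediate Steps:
$u{\left(Z,p \right)} = \frac{1}{3 + p^{2}}$ ($u{\left(Z,p \right)} = \frac{1}{p^{2} + 3} = \frac{1}{3 + p^{2}}$)
$C{\left(I,J \right)} = J \left(47 + J\right)$
$\sqrt{214 + C{\left(x{\left(u{\left(-1,-3 \right)} \right)},174 \right)}} = \sqrt{214 + 174 \left(47 + 174\right)} = \sqrt{214 + 174 \cdot 221} = \sqrt{214 + 38454} = \sqrt{38668} = 2 \sqrt{9667}$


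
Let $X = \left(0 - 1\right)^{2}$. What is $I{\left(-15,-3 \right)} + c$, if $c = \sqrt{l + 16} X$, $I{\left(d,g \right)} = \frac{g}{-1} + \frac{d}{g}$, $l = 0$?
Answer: $12$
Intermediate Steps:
$I{\left(d,g \right)} = - g + \frac{d}{g}$ ($I{\left(d,g \right)} = g \left(-1\right) + \frac{d}{g} = - g + \frac{d}{g}$)
$X = 1$ ($X = \left(-1\right)^{2} = 1$)
$c = 4$ ($c = \sqrt{0 + 16} \cdot 1 = \sqrt{16} \cdot 1 = 4 \cdot 1 = 4$)
$I{\left(-15,-3 \right)} + c = \left(\left(-1\right) \left(-3\right) - \frac{15}{-3}\right) + 4 = \left(3 - -5\right) + 4 = \left(3 + 5\right) + 4 = 8 + 4 = 12$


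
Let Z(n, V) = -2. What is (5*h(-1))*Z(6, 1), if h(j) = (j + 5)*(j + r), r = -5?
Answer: 240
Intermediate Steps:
h(j) = (-5 + j)*(5 + j) (h(j) = (j + 5)*(j - 5) = (5 + j)*(-5 + j) = (-5 + j)*(5 + j))
(5*h(-1))*Z(6, 1) = (5*(-25 + (-1)²))*(-2) = (5*(-25 + 1))*(-2) = (5*(-24))*(-2) = -120*(-2) = 240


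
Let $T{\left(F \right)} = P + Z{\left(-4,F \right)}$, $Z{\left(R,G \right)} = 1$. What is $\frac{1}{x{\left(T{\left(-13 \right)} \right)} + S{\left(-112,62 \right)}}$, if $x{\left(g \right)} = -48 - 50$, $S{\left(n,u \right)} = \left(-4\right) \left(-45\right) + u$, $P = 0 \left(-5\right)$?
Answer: $\frac{1}{144} \approx 0.0069444$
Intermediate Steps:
$P = 0$
$S{\left(n,u \right)} = 180 + u$
$T{\left(F \right)} = 1$ ($T{\left(F \right)} = 0 + 1 = 1$)
$x{\left(g \right)} = -98$
$\frac{1}{x{\left(T{\left(-13 \right)} \right)} + S{\left(-112,62 \right)}} = \frac{1}{-98 + \left(180 + 62\right)} = \frac{1}{-98 + 242} = \frac{1}{144}$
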